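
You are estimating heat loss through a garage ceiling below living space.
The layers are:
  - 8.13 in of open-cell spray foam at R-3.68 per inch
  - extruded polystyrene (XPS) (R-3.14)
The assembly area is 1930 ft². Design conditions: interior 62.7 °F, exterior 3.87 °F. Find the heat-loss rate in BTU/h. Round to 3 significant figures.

8.13 × 3.68 = 29.92
R_total = 29.92 + 3.14 = 33.06 ft²·°F·h/BTU
Q = A·ΔT/R = 1930 × (62.7 − 3.87) / 33.06 = 3435 BTU/h

3430 BTU/h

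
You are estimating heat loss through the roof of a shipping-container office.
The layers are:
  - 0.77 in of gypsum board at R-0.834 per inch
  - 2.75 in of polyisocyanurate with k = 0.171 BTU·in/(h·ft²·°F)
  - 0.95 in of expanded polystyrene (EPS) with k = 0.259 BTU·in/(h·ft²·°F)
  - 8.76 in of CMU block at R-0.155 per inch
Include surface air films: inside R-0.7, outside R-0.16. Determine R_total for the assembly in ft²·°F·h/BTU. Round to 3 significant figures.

22.6 ft²·°F·h/BTU

0.77 × 0.834 = 0.6422
2.75/0.171 = 16.08
0.95/0.259 = 3.668
8.76 × 0.155 = 1.358
R_total = 0.7 + 0.6422 + 16.08 + 3.668 + 1.358 + 0.16 = 22.61 ft²·°F·h/BTU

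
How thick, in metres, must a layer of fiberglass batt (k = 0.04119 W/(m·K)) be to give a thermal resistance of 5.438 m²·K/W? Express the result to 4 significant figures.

L = R·k = 5.438 × 0.04119 = 0.22399 m

0.2240 m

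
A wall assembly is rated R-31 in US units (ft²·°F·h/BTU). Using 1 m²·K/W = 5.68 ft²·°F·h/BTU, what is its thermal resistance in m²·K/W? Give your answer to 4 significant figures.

R_SI = 31/5.68 = 5.4577

5.458 m²·K/W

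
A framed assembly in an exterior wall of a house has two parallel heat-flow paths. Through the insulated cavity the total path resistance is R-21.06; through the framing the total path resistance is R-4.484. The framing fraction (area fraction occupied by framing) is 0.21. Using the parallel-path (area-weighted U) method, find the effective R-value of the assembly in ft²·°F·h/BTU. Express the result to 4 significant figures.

U_eff = 0.79/21.06 + 0.21/4.484 = 0.037512 + 0.046833 = 0.084345
R_eff = 1/U_eff = 11.856 ft²·°F·h/BTU

11.86 ft²·°F·h/BTU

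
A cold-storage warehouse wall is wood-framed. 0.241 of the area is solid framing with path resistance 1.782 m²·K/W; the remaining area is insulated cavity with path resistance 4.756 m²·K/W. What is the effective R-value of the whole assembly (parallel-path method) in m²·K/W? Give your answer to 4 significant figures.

3.392 m²·K/W

U_eff = 0.759/4.756 + 0.241/1.782 = 0.15959 + 0.13524 = 0.29483
R_eff = 1/U_eff = 3.3918 m²·K/W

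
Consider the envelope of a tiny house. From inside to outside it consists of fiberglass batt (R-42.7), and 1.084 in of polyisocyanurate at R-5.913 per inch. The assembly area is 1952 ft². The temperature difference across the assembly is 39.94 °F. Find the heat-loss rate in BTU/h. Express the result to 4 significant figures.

1.084 × 5.913 = 6.4097
R_total = 42.7 + 6.4097 = 49.11 ft²·°F·h/BTU
Q = A·ΔT/R = 1952 × 39.94 / 49.11 = 1587.5 BTU/h

1588 BTU/h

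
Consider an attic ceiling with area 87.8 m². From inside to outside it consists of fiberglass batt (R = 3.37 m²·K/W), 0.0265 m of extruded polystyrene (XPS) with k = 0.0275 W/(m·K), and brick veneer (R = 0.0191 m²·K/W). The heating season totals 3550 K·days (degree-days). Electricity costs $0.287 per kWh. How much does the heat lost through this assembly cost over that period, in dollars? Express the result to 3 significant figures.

0.0265/0.0275 = 0.9636
R_total = 3.37 + 0.9636 + 0.0191 = 4.353 m²·K/W
E = A × HDD × 24 / R / 1000 = 87.8 × 3550 × 24 / 4.353 / 1000 = 1719 kWh
Cost = 1719 × 0.287 = $493.2

493 dollars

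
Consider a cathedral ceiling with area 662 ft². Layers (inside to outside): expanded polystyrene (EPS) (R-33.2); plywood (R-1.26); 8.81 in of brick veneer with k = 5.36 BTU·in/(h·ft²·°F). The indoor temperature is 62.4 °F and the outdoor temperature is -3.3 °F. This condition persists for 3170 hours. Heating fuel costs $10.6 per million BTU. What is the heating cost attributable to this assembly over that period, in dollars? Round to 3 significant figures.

40.5 dollars

8.81/5.36 = 1.644
R_total = 33.2 + 1.26 + 1.644 = 36.1 ft²·°F·h/BTU
Q = 662 × (62.4 − (-3.3)) / 36.1 = 1205 BTU/h
E = 1205 × 3170 = 3819000 BTU
Cost = 3819000/10⁶ × 10.6 = $40.48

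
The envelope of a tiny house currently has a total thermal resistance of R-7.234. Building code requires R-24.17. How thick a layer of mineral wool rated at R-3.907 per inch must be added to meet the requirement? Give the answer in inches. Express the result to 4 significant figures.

ΔR = 24.17 − 7.234 = 16.936 ft²·°F·h/BTU
L = ΔR / (R/in) = 16.936/3.907 = 4.3348 in

4.335 in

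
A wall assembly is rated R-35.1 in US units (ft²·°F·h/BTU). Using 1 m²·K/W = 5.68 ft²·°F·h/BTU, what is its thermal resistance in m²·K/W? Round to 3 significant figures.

R_SI = 35.1/5.68 = 6.18

6.18 m²·K/W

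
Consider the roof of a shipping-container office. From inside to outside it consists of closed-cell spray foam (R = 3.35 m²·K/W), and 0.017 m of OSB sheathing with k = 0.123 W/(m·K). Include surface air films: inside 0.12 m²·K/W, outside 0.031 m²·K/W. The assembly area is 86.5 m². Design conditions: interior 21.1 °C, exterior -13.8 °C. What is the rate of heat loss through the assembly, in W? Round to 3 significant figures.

0.017/0.123 = 0.1382
R_total = 0.12 + 3.35 + 0.1382 + 0.031 = 3.639 m²·K/W
Q = A·ΔT/R = 86.5 × (21.1 − (-13.8)) / 3.639 = 829.5 W

830 W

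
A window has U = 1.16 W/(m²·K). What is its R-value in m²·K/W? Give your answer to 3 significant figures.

R = 1/U = 1/1.16 = 0.8621

0.862 m²·K/W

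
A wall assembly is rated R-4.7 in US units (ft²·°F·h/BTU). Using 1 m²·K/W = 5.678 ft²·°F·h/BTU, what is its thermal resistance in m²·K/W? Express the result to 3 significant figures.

R_SI = 4.7/5.678 = 0.8278

0.828 m²·K/W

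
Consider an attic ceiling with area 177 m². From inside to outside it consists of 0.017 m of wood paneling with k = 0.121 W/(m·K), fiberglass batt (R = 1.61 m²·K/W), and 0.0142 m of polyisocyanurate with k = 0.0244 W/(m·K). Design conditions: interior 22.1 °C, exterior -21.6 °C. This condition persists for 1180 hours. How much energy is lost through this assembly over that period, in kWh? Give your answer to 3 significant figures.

3910 kWh

0.017/0.121 = 0.1405
0.0142/0.0244 = 0.582
R_total = 0.1405 + 1.61 + 0.582 = 2.332 m²·K/W
Q = 177 × (22.1 − (-21.6)) / 2.332 = 3316 W
E = 3316 W × 1180 h / 1000 = 3913 kWh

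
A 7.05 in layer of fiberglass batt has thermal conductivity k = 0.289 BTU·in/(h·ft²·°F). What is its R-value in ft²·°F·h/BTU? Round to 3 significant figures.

24.4 ft²·°F·h/BTU

R = L/k = 7.05/0.289 = 24.39 ft²·°F·h/BTU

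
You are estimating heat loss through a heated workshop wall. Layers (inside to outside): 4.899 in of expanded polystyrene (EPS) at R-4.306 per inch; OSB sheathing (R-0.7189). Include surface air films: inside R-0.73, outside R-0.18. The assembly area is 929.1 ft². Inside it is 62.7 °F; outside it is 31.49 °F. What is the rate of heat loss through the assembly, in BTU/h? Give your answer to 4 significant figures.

1276 BTU/h

4.899 × 4.306 = 21.095
R_total = 0.73 + 21.095 + 0.7189 + 0.18 = 22.724 ft²·°F·h/BTU
Q = A·ΔT/R = 929.1 × (62.7 − 31.49) / 22.724 = 1276.1 BTU/h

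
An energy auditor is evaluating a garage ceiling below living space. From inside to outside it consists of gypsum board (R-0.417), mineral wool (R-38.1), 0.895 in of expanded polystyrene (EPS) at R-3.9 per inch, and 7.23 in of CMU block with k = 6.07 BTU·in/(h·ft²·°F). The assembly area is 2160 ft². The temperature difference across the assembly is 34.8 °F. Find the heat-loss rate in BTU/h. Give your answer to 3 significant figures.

1740 BTU/h

0.895 × 3.9 = 3.49
7.23/6.07 = 1.191
R_total = 0.417 + 38.1 + 3.49 + 1.191 = 43.2 ft²·°F·h/BTU
Q = A·ΔT/R = 2160 × 34.8 / 43.2 = 1740 BTU/h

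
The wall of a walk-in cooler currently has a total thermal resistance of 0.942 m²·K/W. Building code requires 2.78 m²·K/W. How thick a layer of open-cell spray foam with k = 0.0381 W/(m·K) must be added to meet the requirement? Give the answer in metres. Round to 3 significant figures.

ΔR = 2.78 − 0.942 = 1.838 m²·K/W
L = ΔR × k = 1.838 × 0.0381 = 0.07003 m

0.0700 m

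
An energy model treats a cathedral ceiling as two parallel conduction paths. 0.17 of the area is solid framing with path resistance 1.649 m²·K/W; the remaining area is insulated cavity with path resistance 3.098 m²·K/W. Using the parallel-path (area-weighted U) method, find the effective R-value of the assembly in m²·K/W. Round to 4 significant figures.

2.695 m²·K/W

U_eff = 0.83/3.098 + 0.17/1.649 = 0.26791 + 0.10309 = 0.37101
R_eff = 1/U_eff = 2.6954 m²·K/W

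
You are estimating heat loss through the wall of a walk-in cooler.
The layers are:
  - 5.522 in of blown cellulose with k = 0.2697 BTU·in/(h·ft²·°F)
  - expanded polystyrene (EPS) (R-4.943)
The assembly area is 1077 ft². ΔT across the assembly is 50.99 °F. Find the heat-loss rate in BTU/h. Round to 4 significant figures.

2161 BTU/h

5.522/0.2697 = 20.475
R_total = 20.475 + 4.943 = 25.418 ft²·°F·h/BTU
Q = A·ΔT/R = 1077 × 50.99 / 25.418 = 2160.6 BTU/h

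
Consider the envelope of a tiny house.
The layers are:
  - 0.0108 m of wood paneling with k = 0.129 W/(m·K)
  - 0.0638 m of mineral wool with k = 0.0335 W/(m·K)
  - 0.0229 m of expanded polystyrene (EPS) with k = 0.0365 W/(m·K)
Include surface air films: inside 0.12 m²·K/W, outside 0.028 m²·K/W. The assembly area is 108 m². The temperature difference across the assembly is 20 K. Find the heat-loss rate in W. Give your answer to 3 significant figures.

0.0108/0.129 = 0.08372
0.0638/0.0335 = 1.904
0.0229/0.0365 = 0.6274
R_total = 0.12 + 0.08372 + 1.904 + 0.6274 + 0.028 = 2.764 m²·K/W
Q = A·ΔT/R = 108 × 20 / 2.764 = 781.6 W

782 W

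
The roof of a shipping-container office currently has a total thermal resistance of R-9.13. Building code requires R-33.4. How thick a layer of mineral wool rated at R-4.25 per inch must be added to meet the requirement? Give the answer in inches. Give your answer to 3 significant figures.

ΔR = 33.4 − 9.13 = 24.27 ft²·°F·h/BTU
L = ΔR / (R/in) = 24.27/4.25 = 5.711 in

5.71 in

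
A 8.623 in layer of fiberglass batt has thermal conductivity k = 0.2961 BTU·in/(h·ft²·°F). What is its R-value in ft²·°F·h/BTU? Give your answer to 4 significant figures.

R = L/k = 8.623/0.2961 = 29.122 ft²·°F·h/BTU

29.12 ft²·°F·h/BTU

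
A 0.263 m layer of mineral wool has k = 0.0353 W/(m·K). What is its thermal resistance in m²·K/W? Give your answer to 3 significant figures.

R = L/k = 0.263/0.0353 = 7.45 m²·K/W

7.45 m²·K/W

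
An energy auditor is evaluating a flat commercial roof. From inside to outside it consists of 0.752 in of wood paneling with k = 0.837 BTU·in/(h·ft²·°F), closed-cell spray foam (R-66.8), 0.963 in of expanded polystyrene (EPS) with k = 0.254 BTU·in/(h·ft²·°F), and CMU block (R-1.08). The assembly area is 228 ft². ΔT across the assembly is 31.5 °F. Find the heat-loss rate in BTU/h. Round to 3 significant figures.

0.752/0.837 = 0.8984
0.963/0.254 = 3.791
R_total = 0.8984 + 66.8 + 3.791 + 1.08 = 72.57 ft²·°F·h/BTU
Q = A·ΔT/R = 228 × 31.5 / 72.57 = 98.97 BTU/h

99.0 BTU/h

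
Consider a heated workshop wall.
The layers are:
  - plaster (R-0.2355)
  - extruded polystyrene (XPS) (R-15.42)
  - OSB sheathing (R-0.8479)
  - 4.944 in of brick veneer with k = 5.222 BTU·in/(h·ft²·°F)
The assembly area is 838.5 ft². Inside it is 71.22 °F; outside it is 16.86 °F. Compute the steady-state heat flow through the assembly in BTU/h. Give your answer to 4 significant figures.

4.944/5.222 = 0.94676
R_total = 0.2355 + 15.42 + 0.8479 + 0.94676 = 17.45 ft²·°F·h/BTU
Q = A·ΔT/R = 838.5 × (71.22 − 16.86) / 17.45 = 2612.1 BTU/h

2612 BTU/h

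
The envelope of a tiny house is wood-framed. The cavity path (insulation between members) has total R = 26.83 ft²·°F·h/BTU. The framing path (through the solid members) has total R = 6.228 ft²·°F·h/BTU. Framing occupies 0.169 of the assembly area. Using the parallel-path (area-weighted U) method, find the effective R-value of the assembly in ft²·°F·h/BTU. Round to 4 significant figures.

17.21 ft²·°F·h/BTU

U_eff = 0.831/26.83 + 0.169/6.228 = 0.030973 + 0.027136 = 0.058108
R_eff = 1/U_eff = 17.209 ft²·°F·h/BTU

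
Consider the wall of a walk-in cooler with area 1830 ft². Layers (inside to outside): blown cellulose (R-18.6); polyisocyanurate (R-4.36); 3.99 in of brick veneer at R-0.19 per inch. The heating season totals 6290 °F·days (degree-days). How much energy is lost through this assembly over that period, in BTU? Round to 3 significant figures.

3.99 × 0.19 = 0.7581
R_total = 18.6 + 4.36 + 0.7581 = 23.72 ft²·°F·h/BTU
E = A × HDD × 24 / R = 1830 × 6290 × 24 / 23.72 = 11650000 BTU

11600000 BTU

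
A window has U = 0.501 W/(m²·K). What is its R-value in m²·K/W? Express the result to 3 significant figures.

2.00 m²·K/W

R = 1/U = 1/0.501 = 1.996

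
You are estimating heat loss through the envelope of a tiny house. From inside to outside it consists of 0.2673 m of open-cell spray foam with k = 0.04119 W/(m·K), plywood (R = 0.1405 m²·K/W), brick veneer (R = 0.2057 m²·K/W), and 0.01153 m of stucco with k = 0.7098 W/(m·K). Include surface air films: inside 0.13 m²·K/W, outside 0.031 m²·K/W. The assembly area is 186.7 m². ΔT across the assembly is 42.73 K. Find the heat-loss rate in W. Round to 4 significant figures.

1138 W

0.2673/0.04119 = 6.4894
0.01153/0.7098 = 0.016244
R_total = 0.13 + 6.4894 + 0.1405 + 0.2057 + 0.016244 + 0.031 = 7.0129 m²·K/W
Q = A·ΔT/R = 186.7 × 42.73 / 7.0129 = 1137.6 W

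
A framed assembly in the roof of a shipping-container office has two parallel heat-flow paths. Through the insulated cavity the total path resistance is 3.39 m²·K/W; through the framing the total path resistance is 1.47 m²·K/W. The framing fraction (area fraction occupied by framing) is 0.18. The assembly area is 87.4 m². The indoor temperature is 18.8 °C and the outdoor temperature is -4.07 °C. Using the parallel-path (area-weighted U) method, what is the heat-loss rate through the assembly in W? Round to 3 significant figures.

U_eff = 0.82/3.39 + 0.18/1.47 = 0.2419 + 0.1224 = 0.3643
R_eff = 1/U_eff = 2.745 m²·K/W
Q = 87.4 × (18.8 − (-4.07)) / 2.745 = 728.3 W

728 W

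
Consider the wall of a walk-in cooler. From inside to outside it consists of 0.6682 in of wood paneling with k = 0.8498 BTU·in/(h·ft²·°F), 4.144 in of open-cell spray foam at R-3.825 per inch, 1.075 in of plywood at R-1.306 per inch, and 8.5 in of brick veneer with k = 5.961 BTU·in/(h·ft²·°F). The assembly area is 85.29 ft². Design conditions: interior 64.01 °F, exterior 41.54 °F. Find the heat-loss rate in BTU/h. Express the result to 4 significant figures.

0.6682/0.8498 = 0.7863
4.144 × 3.825 = 15.851
1.075 × 1.306 = 1.404
8.5/5.961 = 1.4259
R_total = 0.7863 + 15.851 + 1.404 + 1.4259 = 19.467 ft²·°F·h/BTU
Q = A·ΔT/R = 85.29 × (64.01 − 41.54) / 19.467 = 98.447 BTU/h

98.45 BTU/h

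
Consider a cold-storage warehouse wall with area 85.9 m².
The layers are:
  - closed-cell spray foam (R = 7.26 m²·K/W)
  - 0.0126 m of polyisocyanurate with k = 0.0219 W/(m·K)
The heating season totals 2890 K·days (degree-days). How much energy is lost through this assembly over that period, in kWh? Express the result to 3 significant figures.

760 kWh

0.0126/0.0219 = 0.5753
R_total = 7.26 + 0.5753 = 7.835 m²·K/W
E = A × HDD × 24 / R / 1000 = 85.9 × 2890 × 24 / 7.835 / 1000 = 760.4 kWh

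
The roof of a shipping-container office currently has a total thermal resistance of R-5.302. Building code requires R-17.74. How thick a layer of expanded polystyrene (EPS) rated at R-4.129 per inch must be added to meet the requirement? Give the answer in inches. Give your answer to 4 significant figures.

3.012 in

ΔR = 17.74 − 5.302 = 12.438 ft²·°F·h/BTU
L = ΔR / (R/in) = 12.438/4.129 = 3.0124 in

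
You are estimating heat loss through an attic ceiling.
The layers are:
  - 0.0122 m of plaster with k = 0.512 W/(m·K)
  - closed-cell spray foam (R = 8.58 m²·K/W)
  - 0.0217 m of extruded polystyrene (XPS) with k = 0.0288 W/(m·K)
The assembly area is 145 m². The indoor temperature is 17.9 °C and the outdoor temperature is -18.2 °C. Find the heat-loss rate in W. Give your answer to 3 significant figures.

559 W

0.0122/0.512 = 0.02383
0.0217/0.0288 = 0.7535
R_total = 0.02383 + 8.58 + 0.7535 = 9.357 m²·K/W
Q = A·ΔT/R = 145 × (17.9 − (-18.2)) / 9.357 = 559.4 W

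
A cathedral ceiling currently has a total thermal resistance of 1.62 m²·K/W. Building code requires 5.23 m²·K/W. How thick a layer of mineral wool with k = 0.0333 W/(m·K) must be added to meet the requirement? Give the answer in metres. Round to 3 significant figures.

0.120 m

ΔR = 5.23 − 1.62 = 3.61 m²·K/W
L = ΔR × k = 3.61 × 0.0333 = 0.1202 m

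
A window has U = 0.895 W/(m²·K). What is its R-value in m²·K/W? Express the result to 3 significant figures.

R = 1/U = 1/0.895 = 1.117

1.12 m²·K/W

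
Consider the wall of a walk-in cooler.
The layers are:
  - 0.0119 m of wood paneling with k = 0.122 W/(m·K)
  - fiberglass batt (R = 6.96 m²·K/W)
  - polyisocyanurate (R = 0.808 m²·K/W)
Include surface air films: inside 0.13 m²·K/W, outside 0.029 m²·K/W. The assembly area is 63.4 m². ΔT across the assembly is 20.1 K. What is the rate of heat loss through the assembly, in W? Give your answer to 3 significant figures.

0.0119/0.122 = 0.09754
R_total = 0.13 + 0.09754 + 6.96 + 0.808 + 0.029 = 8.025 m²·K/W
Q = A·ΔT/R = 63.4 × 20.1 / 8.025 = 158.8 W

159 W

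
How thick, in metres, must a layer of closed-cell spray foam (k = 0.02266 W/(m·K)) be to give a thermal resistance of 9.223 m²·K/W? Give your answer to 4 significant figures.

L = R·k = 9.223 × 0.02266 = 0.20899 m

0.2090 m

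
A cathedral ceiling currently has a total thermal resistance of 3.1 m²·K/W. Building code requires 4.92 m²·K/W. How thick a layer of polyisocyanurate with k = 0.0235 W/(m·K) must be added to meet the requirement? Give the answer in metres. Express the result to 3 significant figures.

ΔR = 4.92 − 3.1 = 1.82 m²·K/W
L = ΔR × k = 1.82 × 0.0235 = 0.04277 m

0.0428 m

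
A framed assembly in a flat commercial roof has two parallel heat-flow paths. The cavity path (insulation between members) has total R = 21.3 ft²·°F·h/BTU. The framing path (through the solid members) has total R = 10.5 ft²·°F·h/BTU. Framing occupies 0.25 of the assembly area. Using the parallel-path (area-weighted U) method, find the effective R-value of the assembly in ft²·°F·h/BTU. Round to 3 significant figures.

U_eff = 0.75/21.3 + 0.25/10.5 = 0.03521 + 0.02381 = 0.05902
R_eff = 1/U_eff = 16.94 ft²·°F·h/BTU

16.9 ft²·°F·h/BTU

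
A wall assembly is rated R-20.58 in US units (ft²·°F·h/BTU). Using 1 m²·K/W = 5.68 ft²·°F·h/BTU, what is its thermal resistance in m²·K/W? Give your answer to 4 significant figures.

R_SI = 20.58/5.68 = 3.6232

3.623 m²·K/W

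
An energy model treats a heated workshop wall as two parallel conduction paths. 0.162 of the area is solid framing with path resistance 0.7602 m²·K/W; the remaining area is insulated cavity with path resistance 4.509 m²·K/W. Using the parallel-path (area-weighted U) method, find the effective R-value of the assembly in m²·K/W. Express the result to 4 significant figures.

2.507 m²·K/W

U_eff = 0.838/4.509 + 0.162/0.7602 = 0.18585 + 0.2131 = 0.39895
R_eff = 1/U_eff = 2.5066 m²·K/W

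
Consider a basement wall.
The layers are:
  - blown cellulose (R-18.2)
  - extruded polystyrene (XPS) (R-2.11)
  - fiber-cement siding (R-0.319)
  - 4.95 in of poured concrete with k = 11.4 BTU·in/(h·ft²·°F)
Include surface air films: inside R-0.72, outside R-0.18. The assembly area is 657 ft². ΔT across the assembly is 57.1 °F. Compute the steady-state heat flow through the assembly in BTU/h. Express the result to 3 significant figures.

1710 BTU/h

4.95/11.4 = 0.4342
R_total = 0.72 + 18.2 + 2.11 + 0.319 + 0.4342 + 0.18 = 21.96 ft²·°F·h/BTU
Q = A·ΔT/R = 657 × 57.1 / 21.96 = 1708 BTU/h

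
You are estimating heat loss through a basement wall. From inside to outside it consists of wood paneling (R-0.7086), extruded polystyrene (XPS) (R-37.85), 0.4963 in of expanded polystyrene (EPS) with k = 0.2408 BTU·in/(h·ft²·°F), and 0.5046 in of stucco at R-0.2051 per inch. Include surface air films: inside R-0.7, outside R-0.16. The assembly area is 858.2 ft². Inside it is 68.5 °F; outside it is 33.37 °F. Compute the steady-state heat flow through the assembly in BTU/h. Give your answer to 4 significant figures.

0.4963/0.2408 = 2.061
0.5046 × 0.2051 = 0.10349
R_total = 0.7 + 0.7086 + 37.85 + 2.061 + 0.10349 + 0.16 = 41.583 ft²·°F·h/BTU
Q = A·ΔT/R = 858.2 × (68.5 − 33.37) / 41.583 = 725.02 BTU/h

725.0 BTU/h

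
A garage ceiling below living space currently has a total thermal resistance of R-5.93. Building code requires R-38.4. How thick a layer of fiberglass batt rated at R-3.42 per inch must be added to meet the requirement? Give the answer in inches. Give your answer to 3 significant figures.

ΔR = 38.4 − 5.93 = 32.47 ft²·°F·h/BTU
L = ΔR / (R/in) = 32.47/3.42 = 9.494 in

9.49 in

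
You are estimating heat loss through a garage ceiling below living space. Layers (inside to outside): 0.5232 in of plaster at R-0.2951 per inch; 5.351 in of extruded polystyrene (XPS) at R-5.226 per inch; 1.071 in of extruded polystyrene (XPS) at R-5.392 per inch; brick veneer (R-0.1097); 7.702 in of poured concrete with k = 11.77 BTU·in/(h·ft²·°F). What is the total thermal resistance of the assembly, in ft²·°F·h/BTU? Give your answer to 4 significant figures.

34.66 ft²·°F·h/BTU

0.5232 × 0.2951 = 0.1544
5.351 × 5.226 = 27.964
1.071 × 5.392 = 5.7748
7.702/11.77 = 0.65438
R_total = 0.1544 + 27.964 + 5.7748 + 0.1097 + 0.65438 = 34.658 ft²·°F·h/BTU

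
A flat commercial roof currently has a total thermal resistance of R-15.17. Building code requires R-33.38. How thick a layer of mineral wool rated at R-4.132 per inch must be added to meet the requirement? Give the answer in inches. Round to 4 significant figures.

4.407 in

ΔR = 33.38 − 15.17 = 18.21 ft²·°F·h/BTU
L = ΔR / (R/in) = 18.21/4.132 = 4.4071 in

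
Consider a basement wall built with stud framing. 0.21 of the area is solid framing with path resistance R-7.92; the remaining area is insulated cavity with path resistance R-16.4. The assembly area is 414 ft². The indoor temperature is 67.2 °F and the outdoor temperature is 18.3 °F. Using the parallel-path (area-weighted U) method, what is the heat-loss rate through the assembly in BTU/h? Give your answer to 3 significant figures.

U_eff = 0.79/16.4 + 0.21/7.92 = 0.04817 + 0.02652 = 0.07469
R_eff = 1/U_eff = 13.39 ft²·°F·h/BTU
Q = 414 × (67.2 − 18.3) / 13.39 = 1512 BTU/h

1510 BTU/h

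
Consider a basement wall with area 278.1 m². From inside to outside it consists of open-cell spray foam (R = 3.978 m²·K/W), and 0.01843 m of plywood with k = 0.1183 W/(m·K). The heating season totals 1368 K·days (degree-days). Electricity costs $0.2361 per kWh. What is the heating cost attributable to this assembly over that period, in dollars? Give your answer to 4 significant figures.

0.01843/0.1183 = 0.15579
R_total = 3.978 + 0.15579 = 4.1338 m²·K/W
E = A × HDD × 24 / R / 1000 = 278.1 × 1368 × 24 / 4.1338 / 1000 = 2208.8 kWh
Cost = 2208.8 × 0.2361 = $521.49

521.5 dollars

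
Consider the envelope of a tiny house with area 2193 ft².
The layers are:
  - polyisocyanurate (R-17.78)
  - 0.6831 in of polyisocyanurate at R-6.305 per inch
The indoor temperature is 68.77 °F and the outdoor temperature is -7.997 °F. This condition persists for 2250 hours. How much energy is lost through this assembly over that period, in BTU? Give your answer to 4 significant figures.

0.6831 × 6.305 = 4.3069
R_total = 17.78 + 4.3069 = 22.087 ft²·°F·h/BTU
Q = 2193 × (68.77 − (-7.997)) / 22.087 = 7622.2 BTU/h
E = 7622.2 × 2250 = 17150000 BTU

17150000 BTU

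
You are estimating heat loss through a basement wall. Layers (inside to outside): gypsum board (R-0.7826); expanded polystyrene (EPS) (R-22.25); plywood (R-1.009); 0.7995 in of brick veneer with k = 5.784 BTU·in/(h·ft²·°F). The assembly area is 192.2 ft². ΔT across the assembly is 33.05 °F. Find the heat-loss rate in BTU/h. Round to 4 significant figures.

0.7995/5.784 = 0.13823
R_total = 0.7826 + 22.25 + 1.009 + 0.13823 = 24.18 ft²·°F·h/BTU
Q = A·ΔT/R = 192.2 × 33.05 / 24.18 = 262.71 BTU/h

262.7 BTU/h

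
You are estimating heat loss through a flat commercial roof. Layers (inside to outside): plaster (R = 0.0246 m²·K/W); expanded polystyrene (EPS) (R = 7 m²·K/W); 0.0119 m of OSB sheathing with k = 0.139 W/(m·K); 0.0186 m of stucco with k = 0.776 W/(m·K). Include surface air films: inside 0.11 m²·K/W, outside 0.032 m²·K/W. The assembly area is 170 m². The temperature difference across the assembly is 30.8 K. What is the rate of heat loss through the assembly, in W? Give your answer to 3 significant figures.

720 W

0.0119/0.139 = 0.08561
0.0186/0.776 = 0.02397
R_total = 0.11 + 0.0246 + 7 + 0.08561 + 0.02397 + 0.032 = 7.276 m²·K/W
Q = A·ΔT/R = 170 × 30.8 / 7.276 = 719.6 W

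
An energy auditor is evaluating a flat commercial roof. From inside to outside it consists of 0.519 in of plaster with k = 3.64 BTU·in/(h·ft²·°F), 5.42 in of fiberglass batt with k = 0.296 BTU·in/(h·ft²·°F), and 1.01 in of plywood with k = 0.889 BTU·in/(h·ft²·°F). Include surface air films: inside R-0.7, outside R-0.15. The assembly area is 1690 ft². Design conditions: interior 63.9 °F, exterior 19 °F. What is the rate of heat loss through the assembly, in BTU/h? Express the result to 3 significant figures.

0.519/3.64 = 0.1426
5.42/0.296 = 18.31
1.01/0.889 = 1.136
R_total = 0.7 + 0.1426 + 18.31 + 1.136 + 0.15 = 20.44 ft²·°F·h/BTU
Q = A·ΔT/R = 1690 × (63.9 − 19) / 20.44 = 3712 BTU/h

3710 BTU/h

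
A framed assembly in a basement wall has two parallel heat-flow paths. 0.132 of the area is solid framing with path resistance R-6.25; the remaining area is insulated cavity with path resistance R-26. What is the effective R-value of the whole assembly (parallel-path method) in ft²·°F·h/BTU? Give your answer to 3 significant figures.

18.3 ft²·°F·h/BTU

U_eff = 0.868/26 + 0.132/6.25 = 0.03338 + 0.02112 = 0.0545
R_eff = 1/U_eff = 18.35 ft²·°F·h/BTU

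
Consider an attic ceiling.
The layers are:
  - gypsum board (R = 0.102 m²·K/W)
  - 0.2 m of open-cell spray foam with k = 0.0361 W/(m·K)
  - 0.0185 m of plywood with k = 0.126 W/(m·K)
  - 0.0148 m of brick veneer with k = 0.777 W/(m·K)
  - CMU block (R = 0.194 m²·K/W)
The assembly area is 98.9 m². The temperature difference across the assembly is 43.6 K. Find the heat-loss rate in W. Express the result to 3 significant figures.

718 W

0.2/0.0361 = 5.54
0.0185/0.126 = 0.1468
0.0148/0.777 = 0.01905
R_total = 0.102 + 5.54 + 0.1468 + 0.01905 + 0.194 = 6.002 m²·K/W
Q = A·ΔT/R = 98.9 × 43.6 / 6.002 = 718.4 W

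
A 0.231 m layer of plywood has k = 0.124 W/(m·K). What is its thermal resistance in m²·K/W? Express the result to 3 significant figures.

1.86 m²·K/W

R = L/k = 0.231/0.124 = 1.863 m²·K/W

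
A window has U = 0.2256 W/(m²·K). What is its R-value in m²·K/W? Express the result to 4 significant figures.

R = 1/U = 1/0.2256 = 4.4326

4.433 m²·K/W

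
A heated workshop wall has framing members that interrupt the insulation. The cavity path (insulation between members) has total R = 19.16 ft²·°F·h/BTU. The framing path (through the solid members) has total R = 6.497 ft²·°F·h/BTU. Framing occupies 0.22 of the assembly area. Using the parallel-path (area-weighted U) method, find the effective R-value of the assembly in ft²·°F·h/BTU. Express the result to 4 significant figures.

13.41 ft²·°F·h/BTU

U_eff = 0.78/19.16 + 0.22/6.497 = 0.04071 + 0.033862 = 0.074572
R_eff = 1/U_eff = 13.41 ft²·°F·h/BTU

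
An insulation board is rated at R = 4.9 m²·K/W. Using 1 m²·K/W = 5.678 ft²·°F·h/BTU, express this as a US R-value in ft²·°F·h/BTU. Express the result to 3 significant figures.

R_US = 4.9 × 5.678 = 27.82

27.8 ft²·°F·h/BTU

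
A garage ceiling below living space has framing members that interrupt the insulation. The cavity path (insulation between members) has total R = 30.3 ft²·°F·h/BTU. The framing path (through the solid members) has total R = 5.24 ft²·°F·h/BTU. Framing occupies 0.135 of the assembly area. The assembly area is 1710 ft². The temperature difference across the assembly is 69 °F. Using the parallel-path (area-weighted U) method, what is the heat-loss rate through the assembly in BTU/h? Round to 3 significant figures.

U_eff = 0.865/30.3 + 0.135/5.24 = 0.02855 + 0.02576 = 0.05431
R_eff = 1/U_eff = 18.41 ft²·°F·h/BTU
Q = 1710 × 69 / 18.41 = 6408 BTU/h

6410 BTU/h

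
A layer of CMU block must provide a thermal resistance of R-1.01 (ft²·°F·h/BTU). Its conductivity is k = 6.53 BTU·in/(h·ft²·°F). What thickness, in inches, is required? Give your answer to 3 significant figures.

L = R × k = 1.01 × 6.53 = 6.595 in

6.60 in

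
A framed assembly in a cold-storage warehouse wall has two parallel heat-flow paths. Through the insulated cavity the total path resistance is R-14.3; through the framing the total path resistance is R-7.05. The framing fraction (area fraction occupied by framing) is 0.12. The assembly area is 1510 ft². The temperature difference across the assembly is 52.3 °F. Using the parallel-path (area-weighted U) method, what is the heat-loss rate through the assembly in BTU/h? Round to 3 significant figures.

6200 BTU/h

U_eff = 0.88/14.3 + 0.12/7.05 = 0.06154 + 0.01702 = 0.07856
R_eff = 1/U_eff = 12.73 ft²·°F·h/BTU
Q = 1510 × 52.3 / 12.73 = 6204 BTU/h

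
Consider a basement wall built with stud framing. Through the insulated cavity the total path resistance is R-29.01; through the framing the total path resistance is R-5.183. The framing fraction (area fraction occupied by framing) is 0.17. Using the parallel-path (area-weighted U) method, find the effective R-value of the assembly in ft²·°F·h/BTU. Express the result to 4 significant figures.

U_eff = 0.83/29.01 + 0.17/5.183 = 0.028611 + 0.0328 = 0.06141
R_eff = 1/U_eff = 16.284 ft²·°F·h/BTU

16.28 ft²·°F·h/BTU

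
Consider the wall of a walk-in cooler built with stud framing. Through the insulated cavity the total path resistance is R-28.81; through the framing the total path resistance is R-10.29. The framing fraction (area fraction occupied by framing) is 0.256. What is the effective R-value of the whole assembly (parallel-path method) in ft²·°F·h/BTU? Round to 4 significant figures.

19.72 ft²·°F·h/BTU

U_eff = 0.744/28.81 + 0.256/10.29 = 0.025824 + 0.024879 = 0.050703
R_eff = 1/U_eff = 19.723 ft²·°F·h/BTU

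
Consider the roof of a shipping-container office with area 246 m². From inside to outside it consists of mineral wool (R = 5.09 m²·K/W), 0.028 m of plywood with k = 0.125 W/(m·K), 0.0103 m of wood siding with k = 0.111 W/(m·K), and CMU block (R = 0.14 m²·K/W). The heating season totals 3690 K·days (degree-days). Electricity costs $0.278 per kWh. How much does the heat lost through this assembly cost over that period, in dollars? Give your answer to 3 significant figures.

0.028/0.125 = 0.224
0.0103/0.111 = 0.09279
R_total = 5.09 + 0.224 + 0.09279 + 0.14 = 5.547 m²·K/W
E = A × HDD × 24 / R / 1000 = 246 × 3690 × 24 / 5.547 / 1000 = 3928 kWh
Cost = 3928 × 0.278 = $1092

1090 dollars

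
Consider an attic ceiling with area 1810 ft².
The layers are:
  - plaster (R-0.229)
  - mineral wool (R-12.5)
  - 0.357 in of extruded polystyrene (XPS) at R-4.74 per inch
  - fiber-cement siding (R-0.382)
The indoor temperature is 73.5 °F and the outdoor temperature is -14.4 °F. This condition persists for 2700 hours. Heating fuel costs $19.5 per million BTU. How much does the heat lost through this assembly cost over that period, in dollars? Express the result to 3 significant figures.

0.357 × 4.74 = 1.692
R_total = 0.229 + 12.5 + 1.692 + 0.382 = 14.8 ft²·°F·h/BTU
Q = 1810 × (73.5 − (-14.4)) / 14.8 = 10750 BTU/h
E = 10750 × 2700 = 29020000 BTU
Cost = 29020000/10⁶ × 19.5 = $565.9

566 dollars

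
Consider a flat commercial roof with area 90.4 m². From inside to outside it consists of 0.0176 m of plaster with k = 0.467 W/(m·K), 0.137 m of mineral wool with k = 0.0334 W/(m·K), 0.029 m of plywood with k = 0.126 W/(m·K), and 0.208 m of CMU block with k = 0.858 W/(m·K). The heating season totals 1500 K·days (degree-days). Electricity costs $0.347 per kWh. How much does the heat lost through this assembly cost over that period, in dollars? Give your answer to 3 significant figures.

0.0176/0.467 = 0.03769
0.137/0.0334 = 4.102
0.029/0.126 = 0.2302
0.208/0.858 = 0.2424
R_total = 0.03769 + 4.102 + 0.2302 + 0.2424 = 4.612 m²·K/W
E = A × HDD × 24 / R / 1000 = 90.4 × 1500 × 24 / 4.612 / 1000 = 705.6 kWh
Cost = 705.6 × 0.347 = $244.9

245 dollars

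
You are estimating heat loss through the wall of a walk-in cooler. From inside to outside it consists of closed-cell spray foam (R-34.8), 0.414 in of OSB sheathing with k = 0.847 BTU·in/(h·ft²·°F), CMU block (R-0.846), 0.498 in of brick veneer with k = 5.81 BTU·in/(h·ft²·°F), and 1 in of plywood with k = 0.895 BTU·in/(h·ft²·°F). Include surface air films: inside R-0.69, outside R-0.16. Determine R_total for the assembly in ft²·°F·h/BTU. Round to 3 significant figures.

38.2 ft²·°F·h/BTU

0.414/0.847 = 0.4888
0.498/5.81 = 0.08571
1/0.895 = 1.117
R_total = 0.69 + 34.8 + 0.4888 + 0.846 + 0.08571 + 1.117 + 0.16 = 38.19 ft²·°F·h/BTU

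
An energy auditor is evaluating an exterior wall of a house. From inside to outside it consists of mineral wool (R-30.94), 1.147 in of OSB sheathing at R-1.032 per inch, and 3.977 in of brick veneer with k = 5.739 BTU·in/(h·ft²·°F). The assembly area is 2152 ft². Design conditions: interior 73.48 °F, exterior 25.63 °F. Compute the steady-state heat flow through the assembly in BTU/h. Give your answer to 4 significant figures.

3138 BTU/h

1.147 × 1.032 = 1.1837
3.977/5.739 = 0.69298
R_total = 30.94 + 1.1837 + 0.69298 = 32.817 ft²·°F·h/BTU
Q = A·ΔT/R = 2152 × (73.48 − 25.63) / 32.817 = 3137.8 BTU/h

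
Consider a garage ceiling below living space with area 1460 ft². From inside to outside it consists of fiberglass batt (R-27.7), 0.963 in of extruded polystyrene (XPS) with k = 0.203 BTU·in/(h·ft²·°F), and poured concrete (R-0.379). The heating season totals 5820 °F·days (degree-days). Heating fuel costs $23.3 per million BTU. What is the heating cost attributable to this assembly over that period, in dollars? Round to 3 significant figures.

0.963/0.203 = 4.744
R_total = 27.7 + 4.744 + 0.379 = 32.82 ft²·°F·h/BTU
E = A × HDD × 24 / R = 1460 × 5820 × 24 / 32.82 = 6213000 BTU
Cost = 6213000/10⁶ × 23.3 = $144.8

145 dollars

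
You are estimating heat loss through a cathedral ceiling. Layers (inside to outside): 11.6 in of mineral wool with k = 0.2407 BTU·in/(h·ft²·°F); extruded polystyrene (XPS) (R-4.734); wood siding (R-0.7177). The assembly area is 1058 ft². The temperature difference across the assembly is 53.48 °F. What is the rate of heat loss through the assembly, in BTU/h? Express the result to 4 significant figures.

1055 BTU/h

11.6/0.2407 = 48.193
R_total = 48.193 + 4.734 + 0.7177 = 53.644 ft²·°F·h/BTU
Q = A·ΔT/R = 1058 × 53.48 / 53.644 = 1054.8 BTU/h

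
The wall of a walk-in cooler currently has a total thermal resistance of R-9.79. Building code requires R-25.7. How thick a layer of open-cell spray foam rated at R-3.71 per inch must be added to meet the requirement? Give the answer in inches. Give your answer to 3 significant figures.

4.29 in

ΔR = 25.7 − 9.79 = 15.91 ft²·°F·h/BTU
L = ΔR / (R/in) = 15.91/3.71 = 4.288 in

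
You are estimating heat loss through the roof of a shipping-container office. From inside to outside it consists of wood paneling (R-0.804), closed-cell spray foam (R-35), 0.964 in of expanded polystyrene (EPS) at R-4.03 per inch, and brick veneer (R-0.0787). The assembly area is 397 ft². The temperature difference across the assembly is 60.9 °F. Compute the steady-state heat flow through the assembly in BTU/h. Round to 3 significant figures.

0.964 × 4.03 = 3.885
R_total = 0.804 + 35 + 3.885 + 0.0787 = 39.77 ft²·°F·h/BTU
Q = A·ΔT/R = 397 × 60.9 / 39.77 = 608 BTU/h

608 BTU/h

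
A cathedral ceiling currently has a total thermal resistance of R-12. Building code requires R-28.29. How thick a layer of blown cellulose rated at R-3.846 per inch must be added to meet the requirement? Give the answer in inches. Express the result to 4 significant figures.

4.236 in

ΔR = 28.29 − 12 = 16.29 ft²·°F·h/BTU
L = ΔR / (R/in) = 16.29/3.846 = 4.2356 in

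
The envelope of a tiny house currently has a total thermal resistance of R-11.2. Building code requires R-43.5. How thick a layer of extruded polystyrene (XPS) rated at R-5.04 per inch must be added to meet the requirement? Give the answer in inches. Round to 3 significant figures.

6.41 in

ΔR = 43.5 − 11.2 = 32.3 ft²·°F·h/BTU
L = ΔR / (R/in) = 32.3/5.04 = 6.409 in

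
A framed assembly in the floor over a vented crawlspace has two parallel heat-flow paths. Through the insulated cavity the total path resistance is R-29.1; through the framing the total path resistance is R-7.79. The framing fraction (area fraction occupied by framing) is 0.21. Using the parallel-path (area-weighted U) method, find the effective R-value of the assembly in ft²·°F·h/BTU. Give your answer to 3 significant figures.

18.5 ft²·°F·h/BTU

U_eff = 0.79/29.1 + 0.21/7.79 = 0.02715 + 0.02696 = 0.05411
R_eff = 1/U_eff = 18.48 ft²·°F·h/BTU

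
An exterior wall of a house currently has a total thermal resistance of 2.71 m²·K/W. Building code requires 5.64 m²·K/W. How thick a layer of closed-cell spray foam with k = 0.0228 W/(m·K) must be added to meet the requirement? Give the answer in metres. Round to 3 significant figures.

ΔR = 5.64 − 2.71 = 2.93 m²·K/W
L = ΔR × k = 2.93 × 0.0228 = 0.0668 m

0.0668 m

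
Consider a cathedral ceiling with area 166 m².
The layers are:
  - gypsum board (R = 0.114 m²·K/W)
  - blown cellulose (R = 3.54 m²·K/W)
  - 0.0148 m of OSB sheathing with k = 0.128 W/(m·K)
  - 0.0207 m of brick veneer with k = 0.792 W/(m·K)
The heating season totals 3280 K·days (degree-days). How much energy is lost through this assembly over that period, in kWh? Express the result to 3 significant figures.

0.0148/0.128 = 0.1156
0.0207/0.792 = 0.02614
R_total = 0.114 + 3.54 + 0.1156 + 0.02614 = 3.796 m²·K/W
E = A × HDD × 24 / R / 1000 = 166 × 3280 × 24 / 3.796 / 1000 = 3443 kWh

3440 kWh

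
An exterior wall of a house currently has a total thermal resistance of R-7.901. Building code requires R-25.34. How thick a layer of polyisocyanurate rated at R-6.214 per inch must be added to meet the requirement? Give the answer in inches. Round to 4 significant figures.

2.806 in

ΔR = 25.34 − 7.901 = 17.439 ft²·°F·h/BTU
L = ΔR / (R/in) = 17.439/6.214 = 2.8064 in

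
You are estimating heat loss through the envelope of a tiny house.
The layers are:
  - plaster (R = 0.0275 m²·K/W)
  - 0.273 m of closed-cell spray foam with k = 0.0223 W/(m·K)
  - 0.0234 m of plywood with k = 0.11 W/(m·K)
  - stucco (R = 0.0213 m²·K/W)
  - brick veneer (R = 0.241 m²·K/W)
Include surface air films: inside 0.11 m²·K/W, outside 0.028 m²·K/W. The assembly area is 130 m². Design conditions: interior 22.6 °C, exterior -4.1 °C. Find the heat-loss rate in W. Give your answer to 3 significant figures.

0.273/0.0223 = 12.24
0.0234/0.11 = 0.2127
R_total = 0.11 + 0.0275 + 12.24 + 0.2127 + 0.0213 + 0.241 + 0.028 = 12.88 m²·K/W
Q = A·ΔT/R = 130 × (22.6 − (-4.1)) / 12.88 = 269.4 W

269 W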